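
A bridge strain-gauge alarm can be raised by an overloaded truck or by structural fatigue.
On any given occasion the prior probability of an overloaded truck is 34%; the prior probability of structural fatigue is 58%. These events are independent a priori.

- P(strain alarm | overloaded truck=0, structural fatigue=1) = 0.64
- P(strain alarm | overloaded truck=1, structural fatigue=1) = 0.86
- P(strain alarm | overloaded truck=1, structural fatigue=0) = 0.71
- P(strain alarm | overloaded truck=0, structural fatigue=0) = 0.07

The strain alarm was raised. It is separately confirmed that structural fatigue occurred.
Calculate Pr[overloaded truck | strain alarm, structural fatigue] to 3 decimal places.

Pr[overloaded truck | strain alarm, structural fatigue] ≈ 0.409

Sum P(strain alarm|·) weighted by the priors over both values of overloaded truck:
  P(strain alarm | structural fatigue) = 0.64·0.66 + 0.86·0.34
        = 0.422400 + 0.292400 = 0.714800
The terms with overloaded truck present sum to 0.292400, so
  P(overloaded truck | strain alarm, structural fatigue) = 0.292400 / 0.714800 ≈ 0.409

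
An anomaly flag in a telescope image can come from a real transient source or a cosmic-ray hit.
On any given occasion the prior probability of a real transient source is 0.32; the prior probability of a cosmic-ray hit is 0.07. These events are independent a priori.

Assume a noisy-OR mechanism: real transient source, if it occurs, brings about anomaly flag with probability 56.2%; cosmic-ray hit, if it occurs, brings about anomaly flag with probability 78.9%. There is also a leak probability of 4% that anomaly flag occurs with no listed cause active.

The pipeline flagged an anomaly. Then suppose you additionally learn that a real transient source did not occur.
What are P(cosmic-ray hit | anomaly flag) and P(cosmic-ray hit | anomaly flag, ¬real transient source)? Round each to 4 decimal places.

P(cosmic-ray hit | anomaly flag) ≈ 0.2279; P(cosmic-ray hit | anomaly flag, ¬real transient source) ≈ 0.6001

Under noisy-OR, P(anomaly flag | causes) = 1 − (1−0.04)·∏(1−qᵢ) over the active causes.
P(anomaly flag) = 0.04*0.68*0.93 + 0.79744*0.68*0.07 + 0.57952*0.32*0.93 + 0.911279*0.32*0.07 = 0.025296 + 0.037958 + 0.172465 + 0.020413 = 0.256132
Of this, 0.058371 comes from 0.037958 + 0.020413 (the cosmic-ray hit=true cases).
So P(cosmic-ray hit | anomaly flag) = 0.058371/0.256132 ≈ 0.2279.

Now condition on the additional information:
P(anomaly flag | ¬real transient source) = 0.04·0.93 + 0.79744·0.07 = 0.037200 + 0.055821 = 0.093021
The cosmic-ray hit-present share is 0.79744·0.07 = 0.055821.
P(cosmic-ray hit | anomaly flag, ¬real transient source) = 0.055821 / 0.093021 ≈ 0.6001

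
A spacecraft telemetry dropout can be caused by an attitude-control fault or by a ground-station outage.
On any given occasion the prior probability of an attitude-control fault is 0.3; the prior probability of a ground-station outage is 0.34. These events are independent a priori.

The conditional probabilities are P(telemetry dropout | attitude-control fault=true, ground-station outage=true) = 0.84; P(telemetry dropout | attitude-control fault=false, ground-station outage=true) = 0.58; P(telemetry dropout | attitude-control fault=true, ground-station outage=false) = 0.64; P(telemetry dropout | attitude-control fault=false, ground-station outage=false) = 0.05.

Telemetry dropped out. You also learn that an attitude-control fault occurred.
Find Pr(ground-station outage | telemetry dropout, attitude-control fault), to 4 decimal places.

P(telemetry dropout | attitude-control fault) = 0.64×0.66 + 0.84×0.34 = 0.422400 + 0.285600 = 0.708000
Of this, 0.285600 comes from 0.84×0.34 (the ground-station outage=true cases).
P(ground-station outage | telemetry dropout, attitude-control fault) = 0.285600 / 0.708000 ≈ 0.4034

Pr(ground-station outage | telemetry dropout, attitude-control fault) ≈ 0.4034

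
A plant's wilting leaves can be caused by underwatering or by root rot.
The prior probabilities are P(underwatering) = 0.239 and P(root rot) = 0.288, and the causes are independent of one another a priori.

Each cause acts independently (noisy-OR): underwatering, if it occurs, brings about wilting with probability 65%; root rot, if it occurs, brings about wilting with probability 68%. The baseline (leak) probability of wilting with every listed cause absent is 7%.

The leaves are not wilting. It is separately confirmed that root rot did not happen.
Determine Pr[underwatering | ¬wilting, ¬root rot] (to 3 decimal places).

Under noisy-OR, P(wilting | causes) = 1 − (1−0.07)·∏(1−qᵢ) over the active causes.
P(¬wilting | ¬root rot) = 0.93*0.761 + 0.3255*0.239 = 0.707730 + 0.077795 = 0.785525
The underwatering-present share is 0.3255*0.239 = 0.077795.
So P(underwatering | ¬wilting, ¬root rot) = 0.077795/0.785525 ≈ 0.099.

Pr[underwatering | ¬wilting, ¬root rot] ≈ 0.099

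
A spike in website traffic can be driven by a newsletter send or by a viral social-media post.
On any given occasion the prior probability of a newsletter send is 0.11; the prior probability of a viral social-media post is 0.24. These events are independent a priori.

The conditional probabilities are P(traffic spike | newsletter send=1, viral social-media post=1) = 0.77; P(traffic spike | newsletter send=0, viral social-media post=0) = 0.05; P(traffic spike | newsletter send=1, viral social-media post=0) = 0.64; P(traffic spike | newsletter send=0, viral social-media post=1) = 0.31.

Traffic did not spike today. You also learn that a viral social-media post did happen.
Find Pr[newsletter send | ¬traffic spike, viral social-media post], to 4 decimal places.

Pr[newsletter send | ¬traffic spike, viral social-media post] ≈ 0.0396

Numerator (weight on configurations with newsletter send): 0.23×0.11 = 0.025300
Denominator P(¬traffic spike | viral social-media post): 0.69×0.89 + 0.23×0.11 = 0.639400
P(newsletter send | ¬traffic spike, viral social-media post) = 0.025300/0.639400 ≈ 0.0396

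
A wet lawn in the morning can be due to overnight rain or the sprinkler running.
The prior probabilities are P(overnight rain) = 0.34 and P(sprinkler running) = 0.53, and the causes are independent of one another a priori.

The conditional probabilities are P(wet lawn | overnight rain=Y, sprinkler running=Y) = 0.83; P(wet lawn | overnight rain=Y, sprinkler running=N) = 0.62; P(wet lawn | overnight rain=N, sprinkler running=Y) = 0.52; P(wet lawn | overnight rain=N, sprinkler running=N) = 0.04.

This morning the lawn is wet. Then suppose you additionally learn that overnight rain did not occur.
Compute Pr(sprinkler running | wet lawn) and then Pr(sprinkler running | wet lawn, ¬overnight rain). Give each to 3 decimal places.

By total probability over the 4 (overnight rain, sprinkler running) configurations:
  P(wet lawn) = 0.04*0.66*0.47 + 0.52*0.66*0.53 + 0.62*0.34*0.47 + 0.83*0.34*0.53
        = 0.012408 + 0.181896 + 0.099076 + 0.149566 = 0.442946
Keeping only the sprinkler running-present terms gives 0.331462, so
  P(sprinkler running | wet lawn) = 0.331462 / 0.442946 ≈ 0.748

Now also conditioning on overnight rain≠true:
P(wet lawn | ¬overnight rain) = 0.04·0.47 + 0.52·0.53 = 0.018800 + 0.275600 = 0.294400
The sprinkler running-present share is 0.52·0.53 = 0.275600.
Hence the posterior is 0.275600/0.294400 ≈ 0.936.
With overnight rain excluded, sprinkler running must carry more of the explanatory weight for the wet lawn.

Pr(sprinkler running | wet lawn) ≈ 0.748; Pr(sprinkler running | wet lawn, ¬overnight rain) ≈ 0.936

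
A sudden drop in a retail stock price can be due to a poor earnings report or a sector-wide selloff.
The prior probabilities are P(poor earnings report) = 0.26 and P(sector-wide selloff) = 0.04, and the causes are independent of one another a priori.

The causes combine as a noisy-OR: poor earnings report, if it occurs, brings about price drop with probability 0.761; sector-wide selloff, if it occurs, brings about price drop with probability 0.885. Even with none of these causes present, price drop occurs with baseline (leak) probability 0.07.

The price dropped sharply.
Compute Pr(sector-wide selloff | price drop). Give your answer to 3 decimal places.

Under noisy-OR, P(price drop | causes) = 1 − (1−0.07)·∏(1−qᵢ) over the active causes.
For the numerator, keep only sector-wide selloff=true terms: 0.026434 + 0.010134 = 0.036568
The normalizing constant is 0.07×0.74×0.96 + 0.89305×0.74×0.04 + 0.77773×0.26×0.96 + 0.974439×0.26×0.04 = 0.280417
P(sector-wide selloff | price drop) = 0.036568/0.280417 ≈ 0.130

Pr(sector-wide selloff | price drop) ≈ 0.130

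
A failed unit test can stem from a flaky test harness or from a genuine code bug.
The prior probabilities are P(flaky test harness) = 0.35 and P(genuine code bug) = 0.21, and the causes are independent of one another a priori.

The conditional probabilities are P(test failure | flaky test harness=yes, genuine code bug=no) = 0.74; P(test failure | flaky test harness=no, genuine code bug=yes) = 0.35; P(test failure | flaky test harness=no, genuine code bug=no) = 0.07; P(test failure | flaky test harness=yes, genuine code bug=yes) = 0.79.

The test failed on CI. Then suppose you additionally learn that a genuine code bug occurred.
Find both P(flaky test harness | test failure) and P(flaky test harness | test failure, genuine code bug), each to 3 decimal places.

P(flaky test harness | test failure) ≈ 0.758; P(flaky test harness | test failure, genuine code bug) ≈ 0.549

P(test failure) = 0.07·0.65·0.79 + 0.35·0.65·0.21 + 0.74·0.35·0.79 + 0.79·0.35·0.21 = 0.035945 + 0.047775 + 0.204610 + 0.058065 = 0.346395
Of this, 0.262675 comes from 0.204610 + 0.058065 (the flaky test harness=true cases).
So P(flaky test harness | test failure) = 0.262675/0.346395 ≈ 0.758.

Now condition on the additional information:
Enumerate both values of flaky test harness and weight by the priors:
  P(test failure | genuine code bug) = 0.35*0.65 + 0.79*0.35
        = 0.227500 + 0.276500 = 0.504000
The terms with flaky test harness present sum to 0.276500, so
  P(flaky test harness | test failure, genuine code bug) = 0.276500 / 0.504000 ≈ 0.549
The drop from 0.758 to 0.549 is the explaining-away (discounting) effect.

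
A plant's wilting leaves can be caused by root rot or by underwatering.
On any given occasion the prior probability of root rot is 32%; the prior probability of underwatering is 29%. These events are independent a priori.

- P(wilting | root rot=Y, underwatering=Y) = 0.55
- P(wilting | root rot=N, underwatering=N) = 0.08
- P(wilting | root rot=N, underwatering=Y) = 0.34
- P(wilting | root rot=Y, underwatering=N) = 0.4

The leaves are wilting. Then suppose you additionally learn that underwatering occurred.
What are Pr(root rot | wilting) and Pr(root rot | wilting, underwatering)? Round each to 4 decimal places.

P(wilting) = 0.08*0.68*0.71 + 0.34*0.68*0.29 + 0.4*0.32*0.71 + 0.55*0.32*0.29 = 0.038624 + 0.067048 + 0.090880 + 0.051040 = 0.247592
Restricting to configurations with root rot present: 0.090880 + 0.051040 = 0.141920.
Hence the posterior is 0.141920/0.247592 ≈ 0.5732.

With the extra evidence:
Enumerate both values of root rot and weight by the priors:
  P(wilting | underwatering) = 0.34×0.68 + 0.55×0.32
        = 0.231200 + 0.176000 = 0.407200
Keeping only the root rot-present terms gives 0.176000, so
  P(root rot | wilting, underwatering) = 0.176000 / 0.407200 ≈ 0.4322
This is intercausal reasoning (explaining away): once underwatering accounts for the wilting, root rot becomes less likely.

Pr(root rot | wilting) ≈ 0.5732; Pr(root rot | wilting, underwatering) ≈ 0.4322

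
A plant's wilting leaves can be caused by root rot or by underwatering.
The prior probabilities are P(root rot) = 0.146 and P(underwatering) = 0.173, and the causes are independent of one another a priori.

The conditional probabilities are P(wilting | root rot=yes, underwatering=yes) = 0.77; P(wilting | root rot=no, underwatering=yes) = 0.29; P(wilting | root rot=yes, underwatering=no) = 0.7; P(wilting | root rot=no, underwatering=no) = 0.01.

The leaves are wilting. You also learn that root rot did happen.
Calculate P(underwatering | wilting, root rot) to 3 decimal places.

P(underwatering | wilting, root rot) ≈ 0.187

Numerator (weight on configurations with underwatering): 0.77×0.173 = 0.133210
Denominator P(wilting | root rot): 0.7×0.827 + 0.77×0.173 = 0.712110
P(underwatering | wilting, root rot) = 0.133210/0.712110 ≈ 0.187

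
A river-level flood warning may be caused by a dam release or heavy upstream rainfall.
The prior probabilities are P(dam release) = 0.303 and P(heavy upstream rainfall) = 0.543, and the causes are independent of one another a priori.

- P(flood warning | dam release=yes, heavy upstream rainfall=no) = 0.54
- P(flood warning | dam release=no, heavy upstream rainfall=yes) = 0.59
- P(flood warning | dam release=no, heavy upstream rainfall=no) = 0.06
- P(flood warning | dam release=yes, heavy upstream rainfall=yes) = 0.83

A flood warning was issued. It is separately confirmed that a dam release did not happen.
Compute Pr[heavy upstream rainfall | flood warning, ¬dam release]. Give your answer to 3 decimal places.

Pr[heavy upstream rainfall | flood warning, ¬dam release] ≈ 0.921

P(flood warning | ¬dam release) = 0.06×0.457 + 0.59×0.543 = 0.027420 + 0.320370 = 0.347790
Of this, 0.320370 comes from 0.59×0.543 (the heavy upstream rainfall=true cases).
Hence the posterior is 0.320370/0.347790 ≈ 0.921.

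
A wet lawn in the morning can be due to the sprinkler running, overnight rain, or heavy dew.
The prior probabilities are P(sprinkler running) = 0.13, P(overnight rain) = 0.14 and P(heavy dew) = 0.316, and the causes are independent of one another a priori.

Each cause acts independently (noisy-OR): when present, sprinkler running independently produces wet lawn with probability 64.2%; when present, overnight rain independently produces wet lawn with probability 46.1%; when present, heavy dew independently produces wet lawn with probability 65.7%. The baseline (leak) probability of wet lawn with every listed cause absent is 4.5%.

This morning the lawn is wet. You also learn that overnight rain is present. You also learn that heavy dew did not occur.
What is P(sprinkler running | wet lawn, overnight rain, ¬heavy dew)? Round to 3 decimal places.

P(sprinkler running | wet lawn, overnight rain, ¬heavy dew) ≈ 0.201

Under noisy-OR, P(wet lawn | causes) = 1 − (1−0.045)·∏(1−qᵢ) over the active causes.
Enumerate both values of sprinkler running and weight by the priors:
  P(wet lawn | overnight rain, ¬heavy dew) = 0.485255*0.87 + 0.815721*0.13
        = 0.422172 + 0.106044 = 0.528216
Configurations with sprinkler running contribute 0.106044, so
  P(sprinkler running | wet lawn, overnight rain, ¬heavy dew) = 0.106044 / 0.528216 ≈ 0.201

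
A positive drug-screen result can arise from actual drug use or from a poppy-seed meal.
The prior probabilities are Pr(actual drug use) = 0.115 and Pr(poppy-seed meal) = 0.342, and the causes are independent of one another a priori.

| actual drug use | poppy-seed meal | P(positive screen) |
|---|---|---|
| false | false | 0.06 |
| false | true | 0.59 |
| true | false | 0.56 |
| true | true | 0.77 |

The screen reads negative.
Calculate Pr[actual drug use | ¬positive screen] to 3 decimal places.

Pr[actual drug use | ¬positive screen] ≈ 0.059

Sum P(¬positive screen|·) weighted by the priors over the 4 (actual drug use, poppy-seed meal) configurations:
  P(¬positive screen) = 0.94·0.885·0.658 + 0.41·0.885·0.342 + 0.44·0.115·0.658 + 0.23·0.115·0.342
        = 0.547390 + 0.124095 + 0.033295 + 0.009046 = 0.713826
Configurations with actual drug use contribute 0.042341, so
  P(actual drug use | ¬positive screen) = 0.042341 / 0.713826 ≈ 0.059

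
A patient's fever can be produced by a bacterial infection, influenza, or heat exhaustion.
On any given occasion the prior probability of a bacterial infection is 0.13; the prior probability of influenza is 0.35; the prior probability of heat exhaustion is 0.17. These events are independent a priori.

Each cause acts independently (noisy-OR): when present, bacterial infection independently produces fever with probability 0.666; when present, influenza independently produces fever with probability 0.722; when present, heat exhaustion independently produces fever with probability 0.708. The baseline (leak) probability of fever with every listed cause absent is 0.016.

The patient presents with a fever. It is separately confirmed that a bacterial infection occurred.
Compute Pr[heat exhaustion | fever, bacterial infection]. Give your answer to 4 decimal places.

Under noisy-OR, P(fever | causes) = 1 − (1−0.016)·∏(1−qᵢ) over the active causes.
P(fever | bacterial infection) = 0.671344×0.65×0.83 + 0.904032×0.65×0.17 + 0.908634×0.35×0.83 + 0.973321×0.35×0.17 = 0.362190 + 0.099896 + 0.263958 + 0.057913 = 0.783957
Of this, 0.157809 comes from 0.099896 + 0.057913 (the heat exhaustion=true cases).
P(heat exhaustion | fever, bacterial infection) = 0.157809 / 0.783957 ≈ 0.2013

Pr[heat exhaustion | fever, bacterial infection] ≈ 0.2013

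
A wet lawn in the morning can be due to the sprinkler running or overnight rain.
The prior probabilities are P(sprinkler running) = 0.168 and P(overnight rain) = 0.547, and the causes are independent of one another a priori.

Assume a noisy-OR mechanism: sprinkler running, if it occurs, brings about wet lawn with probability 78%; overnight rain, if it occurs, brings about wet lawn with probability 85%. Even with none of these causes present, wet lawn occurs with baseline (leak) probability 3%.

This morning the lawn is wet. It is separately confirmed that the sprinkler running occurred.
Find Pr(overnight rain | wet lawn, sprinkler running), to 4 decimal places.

Pr(overnight rain | wet lawn, sprinkler running) ≈ 0.5977

Under noisy-OR, P(wet lawn | causes) = 1 − (1−0.03)·∏(1−qᵢ) over the active causes.
P(wet lawn | sprinkler running) = 0.7866*0.453 + 0.96799*0.547 = 0.356330 + 0.529491 = 0.885821
The overnight rain-present share is 0.96799*0.547 = 0.529491.
Hence the posterior is 0.529491/0.885821 ≈ 0.5977.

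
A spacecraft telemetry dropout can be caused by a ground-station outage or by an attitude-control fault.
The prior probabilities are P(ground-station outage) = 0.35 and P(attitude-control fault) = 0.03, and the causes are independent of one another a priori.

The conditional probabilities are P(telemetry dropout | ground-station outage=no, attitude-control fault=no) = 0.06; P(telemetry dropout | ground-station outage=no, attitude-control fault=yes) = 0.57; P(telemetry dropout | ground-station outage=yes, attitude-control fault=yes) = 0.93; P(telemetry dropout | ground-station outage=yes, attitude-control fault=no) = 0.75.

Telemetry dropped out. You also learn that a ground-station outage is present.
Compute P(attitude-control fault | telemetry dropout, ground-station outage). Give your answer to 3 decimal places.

Numerator (weight on configurations with attitude-control fault): 0.93·0.03 = 0.027900
Denominator P(telemetry dropout | ground-station outage): 0.75·0.97 + 0.93·0.03 = 0.755400
P(attitude-control fault | telemetry dropout, ground-station outage) = 0.027900/0.755400 ≈ 0.037

P(attitude-control fault | telemetry dropout, ground-station outage) ≈ 0.037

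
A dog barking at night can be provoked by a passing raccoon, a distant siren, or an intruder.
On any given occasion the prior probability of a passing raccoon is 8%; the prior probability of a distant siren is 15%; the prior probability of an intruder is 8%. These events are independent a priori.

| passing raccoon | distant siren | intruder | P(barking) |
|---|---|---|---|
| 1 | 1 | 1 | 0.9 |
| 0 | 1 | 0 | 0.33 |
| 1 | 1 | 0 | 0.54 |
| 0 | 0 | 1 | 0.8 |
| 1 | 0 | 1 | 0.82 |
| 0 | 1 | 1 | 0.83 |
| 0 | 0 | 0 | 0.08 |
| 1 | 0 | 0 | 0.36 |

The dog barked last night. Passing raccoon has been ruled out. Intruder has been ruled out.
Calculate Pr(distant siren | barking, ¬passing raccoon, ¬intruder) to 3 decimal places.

P(barking | ¬passing raccoon, ¬intruder) = 0.08×0.85 + 0.33×0.15 = 0.068000 + 0.049500 = 0.117500
Restricting to configurations with distant siren present: 0.33×0.15 = 0.049500.
P(distant siren | barking, ¬passing raccoon, ¬intruder) = 0.049500 / 0.117500 ≈ 0.421

Pr(distant siren | barking, ¬passing raccoon, ¬intruder) ≈ 0.421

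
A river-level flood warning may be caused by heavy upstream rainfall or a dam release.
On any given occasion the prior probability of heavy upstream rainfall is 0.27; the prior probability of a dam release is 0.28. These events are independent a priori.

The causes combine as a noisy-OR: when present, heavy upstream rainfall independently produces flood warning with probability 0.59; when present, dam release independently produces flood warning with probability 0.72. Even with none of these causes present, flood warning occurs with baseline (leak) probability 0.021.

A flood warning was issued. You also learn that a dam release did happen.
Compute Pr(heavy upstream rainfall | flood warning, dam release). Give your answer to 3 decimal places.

Pr(heavy upstream rainfall | flood warning, dam release) ≈ 0.311

Under noisy-OR, P(flood warning | causes) = 1 − (1−0.021)·∏(1−qᵢ) over the active causes.
Sum P(flood warning|·) weighted by the priors over both values of heavy upstream rainfall:
  P(flood warning | dam release) = 0.72588·0.73 + 0.887611·0.27
        = 0.529892 + 0.239655 = 0.769547
Configurations with heavy upstream rainfall contribute 0.239655, so
  P(heavy upstream rainfall | flood warning, dam release) = 0.239655 / 0.769547 ≈ 0.311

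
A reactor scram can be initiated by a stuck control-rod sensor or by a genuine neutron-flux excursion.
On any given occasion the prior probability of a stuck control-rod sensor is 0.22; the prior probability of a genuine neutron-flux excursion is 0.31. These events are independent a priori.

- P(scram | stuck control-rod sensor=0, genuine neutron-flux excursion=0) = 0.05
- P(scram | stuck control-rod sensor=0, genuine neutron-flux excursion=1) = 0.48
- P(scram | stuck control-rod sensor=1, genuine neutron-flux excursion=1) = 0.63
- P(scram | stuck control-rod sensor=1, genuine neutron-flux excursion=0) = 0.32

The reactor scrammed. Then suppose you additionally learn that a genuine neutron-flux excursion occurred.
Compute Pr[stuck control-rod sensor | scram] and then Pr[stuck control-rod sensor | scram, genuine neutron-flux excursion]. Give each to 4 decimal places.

Pr[stuck control-rod sensor | scram] ≈ 0.3903; Pr[stuck control-rod sensor | scram, genuine neutron-flux excursion] ≈ 0.2702

P(scram) = 0.05·0.78·0.69 + 0.48·0.78·0.31 + 0.32·0.22·0.69 + 0.63·0.22·0.31 = 0.026910 + 0.116064 + 0.048576 + 0.042966 = 0.234516
The stuck control-rod sensor-present share is 0.048576 + 0.042966 = 0.091542.
Hence the posterior is 0.091542/0.234516 ≈ 0.3903.

With the extra evidence:
For the numerator, keep only stuck control-rod sensor=true terms: 0.63×0.22 = 0.138600
Denominator P(scram | genuine neutron-flux excursion): 0.48×0.78 + 0.63×0.22 = 0.513000
P(stuck control-rod sensor | scram, genuine neutron-flux excursion) = 0.138600/0.513000 ≈ 0.2702
The drop from 0.3903 to 0.2702 is the explaining-away (discounting) effect.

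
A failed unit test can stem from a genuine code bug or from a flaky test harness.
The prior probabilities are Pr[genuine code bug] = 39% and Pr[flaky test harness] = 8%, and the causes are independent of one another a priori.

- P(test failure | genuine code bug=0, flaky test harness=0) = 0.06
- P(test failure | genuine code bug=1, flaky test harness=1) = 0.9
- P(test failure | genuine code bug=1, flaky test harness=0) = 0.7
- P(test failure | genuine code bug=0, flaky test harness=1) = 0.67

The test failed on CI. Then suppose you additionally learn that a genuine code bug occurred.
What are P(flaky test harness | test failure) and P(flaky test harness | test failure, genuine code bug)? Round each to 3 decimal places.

P(flaky test harness | test failure) ≈ 0.176; P(flaky test harness | test failure, genuine code bug) ≈ 0.101

P(test failure) = 0.06·0.61·0.92 + 0.67·0.61·0.08 + 0.7·0.39·0.92 + 0.9·0.39·0.08 = 0.033672 + 0.032696 + 0.251160 + 0.028080 = 0.345608
The flaky test harness-present share is 0.032696 + 0.028080 = 0.060776.
So P(flaky test harness | test failure) = 0.060776/0.345608 ≈ 0.176.

Now condition on the additional information:
P(test failure | genuine code bug) = 0.7×0.92 + 0.9×0.08 = 0.644000 + 0.072000 = 0.716000
The flaky test harness-present share is 0.9×0.08 = 0.072000.
P(flaky test harness | test failure, genuine code bug) = 0.072000 / 0.716000 ≈ 0.101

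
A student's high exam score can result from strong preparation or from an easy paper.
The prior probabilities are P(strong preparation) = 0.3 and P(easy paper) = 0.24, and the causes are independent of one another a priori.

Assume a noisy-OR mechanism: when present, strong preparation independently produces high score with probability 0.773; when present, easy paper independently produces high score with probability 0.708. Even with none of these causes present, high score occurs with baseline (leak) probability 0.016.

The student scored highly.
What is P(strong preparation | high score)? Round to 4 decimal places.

P(strong preparation | high score) ≈ 0.6558

Under noisy-OR, P(high score | causes) = 1 − (1−0.016)·∏(1−qᵢ) over the active causes.
P(high score) = 0.016·0.7·0.76 + 0.712672·0.7·0.24 + 0.776632·0.3·0.76 + 0.934777·0.3·0.24 = 0.008512 + 0.119729 + 0.177072 + 0.067304 = 0.372617
The strong preparation-present share is 0.177072 + 0.067304 = 0.244376.
So P(strong preparation | high score) = 0.244376/0.372617 ≈ 0.6558.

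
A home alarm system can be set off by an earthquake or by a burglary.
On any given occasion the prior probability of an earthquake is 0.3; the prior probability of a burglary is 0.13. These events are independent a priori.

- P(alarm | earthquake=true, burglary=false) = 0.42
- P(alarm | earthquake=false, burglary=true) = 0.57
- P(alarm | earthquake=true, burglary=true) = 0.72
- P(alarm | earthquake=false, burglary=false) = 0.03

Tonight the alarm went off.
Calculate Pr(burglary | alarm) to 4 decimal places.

Pr(burglary | alarm) ≈ 0.3847

Numerator (weight on configurations with burglary): 0.051870 + 0.028080 = 0.079950
The normalizing constant is 0.03·0.7·0.87 + 0.57·0.7·0.13 + 0.42·0.3·0.87 + 0.72·0.3·0.13 = 0.207840
P(burglary | alarm) = 0.079950/0.207840 ≈ 0.3847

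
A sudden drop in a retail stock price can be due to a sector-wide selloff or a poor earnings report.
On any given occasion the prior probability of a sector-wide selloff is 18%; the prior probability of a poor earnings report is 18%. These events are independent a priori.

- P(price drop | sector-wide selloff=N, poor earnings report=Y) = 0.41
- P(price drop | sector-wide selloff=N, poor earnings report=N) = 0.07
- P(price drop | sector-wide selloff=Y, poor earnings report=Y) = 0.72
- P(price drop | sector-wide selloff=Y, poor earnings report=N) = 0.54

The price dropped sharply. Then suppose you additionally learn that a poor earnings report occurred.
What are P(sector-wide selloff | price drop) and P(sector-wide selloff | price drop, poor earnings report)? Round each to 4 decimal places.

Enumerate the 4 (sector-wide selloff, poor earnings report) configurations and weight by the priors:
  P(price drop) = 0.07*0.82*0.82 + 0.41*0.82*0.18 + 0.54*0.18*0.82 + 0.72*0.18*0.18
        = 0.047068 + 0.060516 + 0.079704 + 0.023328 = 0.210616
The terms with sector-wide selloff present sum to 0.103032, so
  P(sector-wide selloff | price drop) = 0.103032 / 0.210616 ≈ 0.4892

Now condition on the additional information:
Enumerate both values of sector-wide selloff and weight by the priors:
  P(price drop | poor earnings report) = 0.41×0.82 + 0.72×0.18
        = 0.336200 + 0.129600 = 0.465800
Configurations with sector-wide selloff contribute 0.129600, so
  P(sector-wide selloff | price drop, poor earnings report) = 0.129600 / 0.465800 ≈ 0.2782

P(sector-wide selloff | price drop) ≈ 0.4892; P(sector-wide selloff | price drop, poor earnings report) ≈ 0.2782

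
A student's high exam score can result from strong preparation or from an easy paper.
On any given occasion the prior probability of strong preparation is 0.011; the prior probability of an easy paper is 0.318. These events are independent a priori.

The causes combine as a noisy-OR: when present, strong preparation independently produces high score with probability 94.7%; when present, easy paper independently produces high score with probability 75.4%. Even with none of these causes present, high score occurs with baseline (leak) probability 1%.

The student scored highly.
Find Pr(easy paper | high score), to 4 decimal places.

Pr(easy paper | high score) ≈ 0.9457

Under noisy-OR, P(high score | causes) = 1 − (1−0.01)·∏(1−qᵢ) over the active causes.
Sum P(high score|·) weighted by the priors over the 4 (strong preparation, easy paper) configurations:
  P(high score) = 0.01·0.989·0.682 + 0.75646·0.989·0.318 + 0.94753·0.011·0.682 + 0.987092·0.011·0.318
        = 0.006745 + 0.237908 + 0.007108 + 0.003453 = 0.255214
Keeping only the easy paper-present terms gives 0.241361, so
  P(easy paper | high score) = 0.241361 / 0.255214 ≈ 0.9457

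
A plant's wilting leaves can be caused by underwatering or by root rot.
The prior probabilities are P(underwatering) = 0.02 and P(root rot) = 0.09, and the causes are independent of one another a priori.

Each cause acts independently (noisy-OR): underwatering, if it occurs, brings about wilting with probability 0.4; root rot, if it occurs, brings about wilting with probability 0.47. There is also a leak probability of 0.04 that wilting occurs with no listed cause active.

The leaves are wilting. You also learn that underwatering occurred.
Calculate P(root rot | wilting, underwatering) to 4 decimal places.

Under noisy-OR, P(wilting | causes) = 1 − (1−0.04)·∏(1−qᵢ) over the active causes.
Sum P(wilting|·) weighted by the priors over both values of root rot:
  P(wilting | underwatering) = 0.424×0.91 + 0.69472×0.09
        = 0.385840 + 0.062525 = 0.448365
The terms with root rot present sum to 0.062525, so
  P(root rot | wilting, underwatering) = 0.062525 / 0.448365 ≈ 0.1395

P(root rot | wilting, underwatering) ≈ 0.1395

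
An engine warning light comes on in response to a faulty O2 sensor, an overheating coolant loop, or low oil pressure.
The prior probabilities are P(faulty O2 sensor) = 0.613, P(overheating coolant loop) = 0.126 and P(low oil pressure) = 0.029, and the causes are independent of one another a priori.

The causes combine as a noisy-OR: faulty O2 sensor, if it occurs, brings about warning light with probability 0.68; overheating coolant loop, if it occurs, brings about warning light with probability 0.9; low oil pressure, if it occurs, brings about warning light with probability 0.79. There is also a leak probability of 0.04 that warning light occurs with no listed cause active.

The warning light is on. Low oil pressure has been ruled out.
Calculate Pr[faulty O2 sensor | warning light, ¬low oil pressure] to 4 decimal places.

Under noisy-OR, P(warning light | causes) = 1 − (1−0.04)·∏(1−qᵢ) over the active causes.
P(warning light | ¬low oil pressure) = 0.04·0.387·0.874 + 0.904·0.387·0.126 + 0.6928·0.613·0.874 + 0.96928·0.613·0.126 = 0.013530 + 0.044081 + 0.371176 + 0.074865 = 0.503652
Restricting to configurations with faulty O2 sensor present: 0.371176 + 0.074865 = 0.446041.
Hence the posterior is 0.446041/0.503652 ≈ 0.8856.

Pr[faulty O2 sensor | warning light, ¬low oil pressure] ≈ 0.8856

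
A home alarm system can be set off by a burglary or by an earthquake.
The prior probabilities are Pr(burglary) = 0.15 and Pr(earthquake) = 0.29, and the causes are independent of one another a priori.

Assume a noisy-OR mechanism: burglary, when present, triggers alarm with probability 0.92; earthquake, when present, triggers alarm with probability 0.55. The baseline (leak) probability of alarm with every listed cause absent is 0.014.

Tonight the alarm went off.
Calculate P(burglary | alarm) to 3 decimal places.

Under noisy-OR, P(alarm | causes) = 1 − (1−0.014)·∏(1−qᵢ) over the active causes.
Enumerate the 4 (burglary, earthquake) configurations and weight by the priors:
  P(alarm) = 0.014×0.85×0.71 + 0.5563×0.85×0.29 + 0.92112×0.15×0.71 + 0.964504×0.15×0.29
        = 0.008449 + 0.137128 + 0.098099 + 0.041956 = 0.285632
Configurations with burglary contribute 0.140055, so
  P(burglary | alarm) = 0.140055 / 0.285632 ≈ 0.490

P(burglary | alarm) ≈ 0.490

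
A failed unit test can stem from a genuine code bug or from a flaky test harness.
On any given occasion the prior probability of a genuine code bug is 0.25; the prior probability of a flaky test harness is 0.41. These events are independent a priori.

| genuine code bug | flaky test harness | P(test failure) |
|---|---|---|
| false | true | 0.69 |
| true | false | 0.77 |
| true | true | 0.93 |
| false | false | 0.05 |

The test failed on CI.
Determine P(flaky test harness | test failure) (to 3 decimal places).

P(flaky test harness | test failure) ≈ 0.694

Sum P(test failure|·) weighted by the priors over the 4 (genuine code bug, flaky test harness) configurations:
  P(test failure) = 0.05×0.75×0.59 + 0.69×0.75×0.41 + 0.77×0.25×0.59 + 0.93×0.25×0.41
        = 0.022125 + 0.212175 + 0.113575 + 0.095325 = 0.443200
Configurations with flaky test harness contribute 0.307500, so
  P(flaky test harness | test failure) = 0.307500 / 0.443200 ≈ 0.694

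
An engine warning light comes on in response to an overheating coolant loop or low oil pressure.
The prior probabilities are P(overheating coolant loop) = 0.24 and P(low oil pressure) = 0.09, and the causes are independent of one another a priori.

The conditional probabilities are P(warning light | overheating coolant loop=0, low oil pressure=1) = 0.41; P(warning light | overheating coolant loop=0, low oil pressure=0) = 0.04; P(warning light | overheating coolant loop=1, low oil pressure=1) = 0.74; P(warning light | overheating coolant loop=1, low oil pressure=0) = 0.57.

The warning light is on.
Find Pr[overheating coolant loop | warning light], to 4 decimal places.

Enumerate the 4 (overheating coolant loop, low oil pressure) configurations and weight by the priors:
  P(warning light) = 0.04×0.76×0.91 + 0.41×0.76×0.09 + 0.57×0.24×0.91 + 0.74×0.24×0.09
        = 0.027664 + 0.028044 + 0.124488 + 0.015984 = 0.196180
Keeping only the overheating coolant loop-present terms gives 0.140472, so
  P(overheating coolant loop | warning light) = 0.140472 / 0.196180 ≈ 0.7160

Pr[overheating coolant loop | warning light] ≈ 0.7160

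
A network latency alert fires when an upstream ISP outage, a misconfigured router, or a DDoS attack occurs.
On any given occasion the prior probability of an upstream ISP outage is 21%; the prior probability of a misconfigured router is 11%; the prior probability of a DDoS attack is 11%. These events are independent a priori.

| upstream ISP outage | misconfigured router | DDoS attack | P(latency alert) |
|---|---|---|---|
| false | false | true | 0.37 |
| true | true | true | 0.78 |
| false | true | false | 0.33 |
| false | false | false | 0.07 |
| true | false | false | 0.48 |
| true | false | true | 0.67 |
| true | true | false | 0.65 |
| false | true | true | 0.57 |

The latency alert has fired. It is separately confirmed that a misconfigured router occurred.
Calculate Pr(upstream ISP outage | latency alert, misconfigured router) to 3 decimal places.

P(latency alert | misconfigured router) = 0.33*0.79*0.89 + 0.57*0.79*0.11 + 0.65*0.21*0.89 + 0.78*0.21*0.11 = 0.232023 + 0.049533 + 0.121485 + 0.018018 = 0.421059
Of this, 0.139503 comes from 0.121485 + 0.018018 (the upstream ISP outage=true cases).
P(upstream ISP outage | latency alert, misconfigured router) = 0.139503 / 0.421059 ≈ 0.331

Pr(upstream ISP outage | latency alert, misconfigured router) ≈ 0.331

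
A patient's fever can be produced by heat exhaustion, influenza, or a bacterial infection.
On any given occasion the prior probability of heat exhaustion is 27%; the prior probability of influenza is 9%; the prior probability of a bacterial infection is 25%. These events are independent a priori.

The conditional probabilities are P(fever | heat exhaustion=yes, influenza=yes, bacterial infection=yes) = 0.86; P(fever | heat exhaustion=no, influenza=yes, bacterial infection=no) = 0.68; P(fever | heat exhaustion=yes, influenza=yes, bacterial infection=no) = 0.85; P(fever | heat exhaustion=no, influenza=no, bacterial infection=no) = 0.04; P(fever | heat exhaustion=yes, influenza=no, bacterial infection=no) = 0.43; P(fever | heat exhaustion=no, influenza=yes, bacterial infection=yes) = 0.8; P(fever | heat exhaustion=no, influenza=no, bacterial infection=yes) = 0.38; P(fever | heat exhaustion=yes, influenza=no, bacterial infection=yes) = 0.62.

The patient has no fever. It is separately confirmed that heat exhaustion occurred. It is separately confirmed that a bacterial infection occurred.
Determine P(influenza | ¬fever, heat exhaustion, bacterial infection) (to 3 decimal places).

By total probability over both values of influenza:
  P(¬fever | heat exhaustion, bacterial infection) = 0.38×0.91 + 0.14×0.09
        = 0.345800 + 0.012600 = 0.358400
Keeping only the influenza-present terms gives 0.012600, so
  P(influenza | ¬fever, heat exhaustion, bacterial infection) = 0.012600 / 0.358400 ≈ 0.035

P(influenza | ¬fever, heat exhaustion, bacterial infection) ≈ 0.035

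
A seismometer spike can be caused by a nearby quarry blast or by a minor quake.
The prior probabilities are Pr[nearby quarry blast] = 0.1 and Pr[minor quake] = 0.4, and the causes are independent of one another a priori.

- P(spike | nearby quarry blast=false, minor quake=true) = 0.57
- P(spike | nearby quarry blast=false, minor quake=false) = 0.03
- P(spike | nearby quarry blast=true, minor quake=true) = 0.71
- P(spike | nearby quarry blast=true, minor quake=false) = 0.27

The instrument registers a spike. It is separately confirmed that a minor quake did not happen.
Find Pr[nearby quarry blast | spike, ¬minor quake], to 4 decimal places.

By total probability over both values of nearby quarry blast:
  P(spike | ¬minor quake) = 0.03×0.9 + 0.27×0.1
        = 0.027000 + 0.027000 = 0.054000
Configurations with nearby quarry blast contribute 0.027000, so
  P(nearby quarry blast | spike, ¬minor quake) = 0.027000 / 0.054000 ≈ 0.5000

Pr[nearby quarry blast | spike, ¬minor quake] ≈ 0.5000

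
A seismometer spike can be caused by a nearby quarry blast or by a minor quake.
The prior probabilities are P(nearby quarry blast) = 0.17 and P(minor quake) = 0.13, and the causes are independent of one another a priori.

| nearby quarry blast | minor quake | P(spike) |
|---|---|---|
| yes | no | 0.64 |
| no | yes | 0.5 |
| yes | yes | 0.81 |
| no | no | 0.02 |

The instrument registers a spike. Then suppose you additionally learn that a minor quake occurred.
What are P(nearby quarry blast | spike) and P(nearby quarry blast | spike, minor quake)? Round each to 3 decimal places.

P(nearby quarry blast | spike) ≈ 0.622; P(nearby quarry blast | spike, minor quake) ≈ 0.249

Weight on nearby quarry blast=true, given the evidence: 0.094656 + 0.017901 = 0.112557
The normalizing constant is 0.02*0.83*0.87 + 0.5*0.83*0.13 + 0.64*0.17*0.87 + 0.81*0.17*0.13 = 0.180949
P(nearby quarry blast | spike) = 0.112557/0.180949 ≈ 0.622

Now condition on the additional information:
Enumerate both values of nearby quarry blast and weight by the priors:
  P(spike | minor quake) = 0.5*0.83 + 0.81*0.17
        = 0.415000 + 0.137700 = 0.552700
Configurations with nearby quarry blast contribute 0.137700, so
  P(nearby quarry blast | spike, minor quake) = 0.137700 / 0.552700 ≈ 0.249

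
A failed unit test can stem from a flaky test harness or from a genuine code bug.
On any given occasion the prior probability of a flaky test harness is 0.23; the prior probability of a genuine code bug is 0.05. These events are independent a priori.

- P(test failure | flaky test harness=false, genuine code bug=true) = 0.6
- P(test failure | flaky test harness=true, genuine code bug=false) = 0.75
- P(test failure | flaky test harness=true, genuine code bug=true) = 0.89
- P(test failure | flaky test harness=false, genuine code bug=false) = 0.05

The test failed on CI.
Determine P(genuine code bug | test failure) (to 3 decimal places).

P(genuine code bug | test failure) ≈ 0.143

Numerator (weight on configurations with genuine code bug): 0.023100 + 0.010235 = 0.033335
Normalizer over all consistent configurations: 0.05·0.77·0.95 + 0.6·0.77·0.05 + 0.75·0.23·0.95 + 0.89·0.23·0.05 = 0.233785
P(genuine code bug | test failure) = 0.033335/0.233785 ≈ 0.143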